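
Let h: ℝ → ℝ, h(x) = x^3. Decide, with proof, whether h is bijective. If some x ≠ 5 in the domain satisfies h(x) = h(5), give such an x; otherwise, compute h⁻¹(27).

On ℝ, x ↦ x^3 is strictly increasing (injective) and for any y ∈ ℝ the 3rd root y^{1/3} lies in ℝ (surjective). So h is bijective.
Since x ↦ x^3 is strictly increasing on ℝ, it is injective there, so no x ≠ 5 in the domain has h(x) = h(5). We therefore compute h⁻¹(27) = 27^{1/3} = 3 (indeed 3^3 = 27).

3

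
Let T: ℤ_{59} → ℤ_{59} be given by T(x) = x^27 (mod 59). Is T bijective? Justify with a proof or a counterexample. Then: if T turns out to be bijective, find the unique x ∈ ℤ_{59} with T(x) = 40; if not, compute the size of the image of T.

Since 59 is prime, the nonzero elements of ℤ_{59} form a cyclic group of order 58.
As gcd(27, 58) = 1, raising to the 27th power is a bijection on this group: if x_1^27 ≡ x_2^27 then (x_1x_2^{−1})^27 = 1, and the only element of order dividing gcd(27, 58) = 1 is 1, so x_1 = x_2.
With T(0) = 0 this makes T injective on all of ℤ_{59}, hence bijective (finite equal-size domain and codomain). In particular T is bijective.
Since T is bijective, we find the preimage of 40. The inverse of x ↦ x^27 on (ℤ_{59})^× is x ↦ x^43, because 27·43 = 1161 = 20·58 + 1 ≡ 1 (mod 58) and x^{58} = 1 for x ≠ 0 (Fermat). So T⁻¹(40) = 40^43 mod 59.
Repeated squaring mod 59: 40^1 ≡ 40, 40^2 ≡ 40² = 1600 ≡ 7, 40^4 ≡ 7² = 49, 40^8 ≡ 49² = 2401 ≡ 41, 40^16 ≡ 41² = 1681 ≡ 29, 40^32 ≡ 29² = 841 ≡ 15. Since 43 = 32 + 8 + 2 + 1, 40^43 ≡ 15·41·7·40: 15·41 = 615 ≡ 25, then 25·7 = 175 ≡ 57, then 57·40 = 2280 ≡ 38. So 40^43 ≡ 38 (mod 59).
Hence T⁻¹(40) = 38.

38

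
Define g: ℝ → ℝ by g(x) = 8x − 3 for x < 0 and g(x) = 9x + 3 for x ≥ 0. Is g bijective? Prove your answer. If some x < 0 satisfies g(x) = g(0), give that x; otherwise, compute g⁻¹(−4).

Both pieces are strictly increasing (slopes 8 and 9), so each is injective on its own interval.
The left piece maps (−∞, 0) onto (−∞, −3); the right piece maps [0, ∞) onto [3, ∞).
The images leave a gap (−3 has no preimage), so g is not surjective, hence not bijective.
Because the two images are disjoint, no x < 0 has g(x) = g(0), so we compute g⁻¹(−4): −4 lies in (−∞, −3), so solve 8x − 3 = −4: x = (−4 + 3)/8 = −1/8.

-1/8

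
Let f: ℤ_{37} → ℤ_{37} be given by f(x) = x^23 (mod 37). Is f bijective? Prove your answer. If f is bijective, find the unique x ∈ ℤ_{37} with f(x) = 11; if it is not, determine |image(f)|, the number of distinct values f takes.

Since 37 is prime, the nonzero elements of ℤ_{37} form a cyclic group of order 36.
As gcd(23, 36) = 1, raising to the 23rd power is a bijection on this group: if a^23 ≡ b^23 then (ab^{−1})^23 = 1, and the only element of order dividing gcd(23, 36) = 1 is 1, so a = b.
With f(0) = 0 this makes f injective on all of ℤ_{37}, hence bijective (finite equal-size domain and codomain). In particular f is bijective.
Since f is bijective, we find the preimage of 11. The inverse of x ↦ x^23 on (ℤ_{37})^× is x ↦ x^11, because 23·11 = 253 = 7·36 + 1 ≡ 1 (mod 36) and x^{36} = 1 for x ≠ 0 (Fermat). So f⁻¹(11) = 11^11 mod 37.
Repeated squaring mod 37: 11^1 ≡ 11, 11^2 ≡ 11² = 121 ≡ 10, 11^4 ≡ 10² = 100 ≡ 26, 11^8 ≡ 26² = 676 ≡ 10. Since 11 = 8 + 2 + 1, 11^11 ≡ 10·10·11: 10·10 = 100 ≡ 26, then 26·11 = 286 ≡ 27. So 11^11 ≡ 27 (mod 37).
Hence f⁻¹(11) = 27.

27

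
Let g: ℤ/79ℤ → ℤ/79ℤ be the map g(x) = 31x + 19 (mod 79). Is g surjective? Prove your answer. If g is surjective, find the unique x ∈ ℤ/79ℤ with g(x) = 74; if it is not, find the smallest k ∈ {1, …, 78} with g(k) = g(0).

By definition, surjectivity means every element of the codomain has a preimage under g.
Since gcd(31, 79) = 1, 31 is invertible modulo 79. Euclid's algorithm: 79 = 2·31 + 17, 31 = 1·17 + 14, 17 = 1·14 + 3, 14 = 4·3 + 2, 3 = 1·2 + 1; back-substituting gives 1 = 51·31 − 20·79, so 31⁻¹ ≡ 51 (mod 79).
Then y ↦ 51(y − 19) is a two-sided inverse to g, so every y ∈ ℤ/79ℤ has a preimage.
So g is surjective.
Since g is surjective, we compute g⁻¹(74): solve 31x + 19 ≡ 74 (mod 79), i.e. 31x ≡ 55 (mod 79).
Multiplying by 31⁻¹ = 51 gives x ≡ 51·55 = 2805 = 35·79 + 40 ≡ 40 (mod 79).
Check: g(40) = 31·40 + 19 = 1259 = 15·79 + 74 ≡ 74 (mod 79).

40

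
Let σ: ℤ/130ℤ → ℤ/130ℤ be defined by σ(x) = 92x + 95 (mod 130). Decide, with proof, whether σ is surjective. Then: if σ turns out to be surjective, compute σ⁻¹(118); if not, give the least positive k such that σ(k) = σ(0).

Recall: surjectivity means every element of the codomain has a preimage under σ.
Since gcd(92, 130) = 2, we have 92x ≡ 0 (mod 2) for all x, so σ(x) ≡ 1 (mod 2).
But 0 ≢ 1 (mod 2), so 0 ∈ ℤ/130ℤ has no preimage. So σ is not surjective.
Since σ is not surjective, we find the least positive k with σ(k) = σ(0): this means 92k ≡ 0 (mod 130), i.e. 130 ∣ 92k. Since gcd(92, 130) = 2, dividing through by 2 this holds exactly when 65 ∣ 46k, and as gcd(46, 65) = 1, exactly when 65 ∣ k.
The smallest positive such k is 65.

65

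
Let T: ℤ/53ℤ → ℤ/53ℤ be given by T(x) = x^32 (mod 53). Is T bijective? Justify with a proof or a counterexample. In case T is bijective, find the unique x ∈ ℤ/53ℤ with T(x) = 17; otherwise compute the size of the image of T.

T(2): Repeated squaring mod 53: 2^1 ≡ 2, 2^2 ≡ 2² = 4, 2^4 ≡ 4² = 16, 2^8 ≡ 16² = 256 ≡ 44, 2^16 ≡ 44² = 1936 ≡ 28, 2^32 ≡ 28² = 784 ≡ 42. So 2^32 ≡ 42 (mod 53).
T(7): Repeated squaring mod 53: 7^1 ≡ 7, 7^2 ≡ 7² = 49, 7^4 ≡ 49² = 2401 ≡ 16, 7^8 ≡ 16² = 256 ≡ 44, 7^16 ≡ 44² = 1936 ≡ 28, 7^32 ≡ 28² = 784 ≡ 42. So 7^32 ≡ 42 (mod 53).
So T(2) = T(7) = 42 while 2 ≠ 7, so T is not injective, hence not bijective.
Since T is not bijective, we determine |image(T)|. Computing x^32 mod 53 for each x (by repeated squaring, reducing mod 53 at every step), the values T(0), T(1), …, T(52) are: 0, 1, 42, 13, 15, 10, 16, 42, 47, 10, 49, 36, 36, 46, 15, 24, 13, 44, 49, 46, 44, 16, 28, 1, 28, 47, 24, 24, 47, 28, 1, 28, 16, 44, 46, 49, 44, 13, 24, 15, 46, 36, 36, 49, 10, 47, 42, 16, 10, 15, 13, 42, 1.
The distinct values are {0, 1, 10, 13, 15, 16, 24, 28, 36, 42, 44, 46, 47, 49}; there are 14 of them.

14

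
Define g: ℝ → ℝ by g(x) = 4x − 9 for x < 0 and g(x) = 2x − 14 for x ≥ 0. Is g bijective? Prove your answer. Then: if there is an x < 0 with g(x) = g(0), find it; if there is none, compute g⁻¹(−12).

-5/4

Both pieces are strictly increasing (slopes 4 and 2), so each is injective on its own interval.
The left piece maps (−∞, 0) onto (−∞, −9); the right piece maps [0, ∞) onto [−14, ∞).
These images overlap. In particular g(0) = −14 (right piece), and solving 4x − 9 = −14 on the left piece gives x = −5/4 < 0.
So g(−5/4) = g(0) with −5/4 ≠ 0, and g is not injective, hence not bijective. This x = −5/4 is the requested value below 0.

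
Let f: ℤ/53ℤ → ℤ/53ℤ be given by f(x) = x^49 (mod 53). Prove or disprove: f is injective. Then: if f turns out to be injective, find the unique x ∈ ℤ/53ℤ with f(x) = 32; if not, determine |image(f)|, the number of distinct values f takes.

Since 53 is prime, the nonzero elements of ℤ/53ℤ form a cyclic group of order 52.
As gcd(49, 52) = 1, raising to the 49th power is a bijection on this group: if u^49 ≡ v^49 then (uv^{−1})^49 = 1, and the only element of order dividing gcd(49, 52) = 1 is 1, so u = v.
With f(0) = 0 this makes f injective on all of ℤ/53ℤ, hence bijective (finite equal-size domain and codomain). In particular f is injective.
Since f is injective, we find the preimage of 32. The inverse of x ↦ x^49 on (ℤ/53ℤ)^× is x ↦ x^17, because 49·17 = 833 = 16·52 + 1 ≡ 1 (mod 52) and x^{52} = 1 for x ≠ 0 (Fermat). So f⁻¹(32) = 32^17 mod 53.
Repeated squaring mod 53: 32^1 ≡ 32, 32^2 ≡ 32² = 1024 ≡ 17, 32^4 ≡ 17² = 289 ≡ 24, 32^8 ≡ 24² = 576 ≡ 46, 32^16 ≡ 46² = 2116 ≡ 49. Since 17 = 16 + 1, 32^17 ≡ 49·32: 49·32 = 1568 ≡ 31. So 32^17 ≡ 31 (mod 53).
Hence f⁻¹(32) = 31.

31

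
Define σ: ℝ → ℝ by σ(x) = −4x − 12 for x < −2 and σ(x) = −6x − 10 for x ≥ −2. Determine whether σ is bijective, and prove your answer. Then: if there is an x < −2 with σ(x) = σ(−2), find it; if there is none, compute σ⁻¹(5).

-7/2

Both pieces are strictly decreasing (slopes −4 and −6), so each is injective on its own interval.
The left piece maps (−∞, −2) onto (−4, ∞); the right piece maps [−2, ∞) onto (−∞, 2].
These images overlap. In particular σ(−2) = 2 (right piece), and solving −4x − 12 = 2 on the left piece gives x = −7/2 < −2.
So σ(−7/2) = σ(−2) with −7/2 ≠ −2, and σ is not injective, hence not bijective. This x = −7/2 is the requested value below −2.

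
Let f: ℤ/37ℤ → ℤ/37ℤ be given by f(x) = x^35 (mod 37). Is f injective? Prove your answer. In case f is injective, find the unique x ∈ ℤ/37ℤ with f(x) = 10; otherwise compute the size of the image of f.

Since 37 is prime, the nonzero elements of ℤ/37ℤ form a cyclic group of order 36.
As gcd(35, 36) = 1, raising to the 35th power is a bijection on this group: if x_1^35 ≡ x_2^35 then (x_1x_2^{−1})^35 = 1, and the only element of order dividing gcd(35, 36) = 1 is 1, so x_1 = x_2.
With f(0) = 0 this makes f injective on all of ℤ/37ℤ, hence bijective (finite equal-size domain and codomain). In particular f is injective.
Since f is injective, we find the preimage of 10. The inverse of x ↦ x^35 on (ℤ/37ℤ)^× is x ↦ x^35, because 35·35 = 1225 = 34·36 + 1 ≡ 1 (mod 36) and x^{36} = 1 for x ≠ 0 (Fermat). So f⁻¹(10) = 10^35 mod 37.
Repeated squaring mod 37: 10^1 ≡ 10, 10^2 ≡ 10² = 100 ≡ 26, 10^4 ≡ 26² = 676 ≡ 10, 10^8 ≡ 10² = 100 ≡ 26, 10^16 ≡ 26² = 676 ≡ 10, 10^32 ≡ 10² = 100 ≡ 26. Since 35 = 32 + 2 + 1, 10^35 ≡ 26·26·10: 26·26 = 676 ≡ 10, then 10·10 = 100 ≡ 26. So 10^35 ≡ 26 (mod 37).
Hence f⁻¹(10) = 26.

26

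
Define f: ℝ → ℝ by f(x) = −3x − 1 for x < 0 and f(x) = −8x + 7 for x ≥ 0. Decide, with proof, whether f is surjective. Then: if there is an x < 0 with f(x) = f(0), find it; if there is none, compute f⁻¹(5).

-8/3

Both pieces are strictly decreasing (slopes −3 and −8), so each is injective on its own interval.
The left piece maps (−∞, 0) onto (−1, ∞); the right piece maps [0, ∞) onto (−∞, 7].
The union (−1, ∞) ∪ (−∞, 7] covers ℝ, so f is surjective.
For the follow-up: the images overlap, so an x < 0 with f(x) = f(0) exists. f(0) = 7; solving −3x − 1 = 7 for x < 0 gives x = (7 + 1)/(−3) = −8/3.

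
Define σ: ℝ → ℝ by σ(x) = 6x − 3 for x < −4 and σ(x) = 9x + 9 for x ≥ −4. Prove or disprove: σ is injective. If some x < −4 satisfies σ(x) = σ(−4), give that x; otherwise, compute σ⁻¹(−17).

Both pieces are strictly increasing (slopes 6 and 9), so each is injective on its own interval.
The left piece maps (−∞, −4) onto (−∞, −27); the right piece maps [−4, ∞) onto [−27, ∞).
These images are disjoint, so no value is attained by both pieces. Therefore σ is injective.
Because the two images are disjoint, no x < −4 has σ(x) = σ(−4), so we compute σ⁻¹(−17): −17 lies in [−27, ∞), so solve 9x + 9 = −17: x = (−17 − 9)/9 = −26/9.

-26/9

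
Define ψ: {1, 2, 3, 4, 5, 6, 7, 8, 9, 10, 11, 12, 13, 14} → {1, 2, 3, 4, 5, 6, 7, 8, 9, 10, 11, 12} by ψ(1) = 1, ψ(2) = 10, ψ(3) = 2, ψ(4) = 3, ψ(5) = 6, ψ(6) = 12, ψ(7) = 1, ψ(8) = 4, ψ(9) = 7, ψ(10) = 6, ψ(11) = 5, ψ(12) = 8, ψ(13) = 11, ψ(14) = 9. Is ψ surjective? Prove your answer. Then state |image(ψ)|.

12

Every element of the codomain has a preimage: 1 = ψ(1), 2 = ψ(3), 3 = ψ(4), 4 = ψ(8), 5 = ψ(11), 6 = ψ(5), 7 = ψ(9), 8 = ψ(12), 9 = ψ(14), 10 = ψ(2), 11 = ψ(13), 12 = ψ(6).
Therefore ψ is surjective.
The image of ψ is {1, 2, 3, 4, 5, 6, 7, 8, 9, 10, 11, 12}, which has 12 elements.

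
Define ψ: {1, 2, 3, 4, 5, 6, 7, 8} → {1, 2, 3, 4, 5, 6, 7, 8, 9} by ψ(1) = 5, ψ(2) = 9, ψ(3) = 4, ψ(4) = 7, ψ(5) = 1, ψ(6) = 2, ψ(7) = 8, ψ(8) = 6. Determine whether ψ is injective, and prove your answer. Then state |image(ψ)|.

The values ψ(1), …, ψ(8) are 5, 9, 4, 7, 1, 2, 8, 6 — all distinct.
So ψ(x_1) = ψ(x_2) only when x_1 = x_2, and ψ is injective.
The image of ψ is {1, 2, 4, 5, 6, 7, 8, 9}, which has 8 elements.

8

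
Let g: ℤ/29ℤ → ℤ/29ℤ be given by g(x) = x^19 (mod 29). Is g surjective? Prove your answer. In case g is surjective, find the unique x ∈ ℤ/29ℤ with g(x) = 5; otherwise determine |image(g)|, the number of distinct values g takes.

Since 29 is prime, the nonzero elements of ℤ/29ℤ form a cyclic group of order 28.
As gcd(19, 28) = 1, raising to the 19th power is a bijection on this group: if x_1^19 ≡ x_2^19 then (x_1x_2^{−1})^19 = 1, and the only element of order dividing gcd(19, 28) = 1 is 1, so x_1 = x_2.
With g(0) = 0 this makes g injective on all of ℤ/29ℤ, hence bijective (finite equal-size domain and codomain). In particular g is surjective.
Since g is surjective, we find the preimage of 5. The inverse of x ↦ x^19 on (ℤ/29ℤ)^× is x ↦ x^3, because 19·3 = 57 = 2·28 + 1 ≡ 1 (mod 28) and x^{28} = 1 for x ≠ 0 (Fermat). So g⁻¹(5) = 5^3 mod 29.
Repeated squaring mod 29: 5^1 ≡ 5, 5^2 ≡ 5² = 25. Since 3 = 2 + 1, 5^3 ≡ 25·5: 25·5 = 125 ≡ 9. So 5^3 ≡ 9 (mod 29).
Hence g⁻¹(5) = 9.

9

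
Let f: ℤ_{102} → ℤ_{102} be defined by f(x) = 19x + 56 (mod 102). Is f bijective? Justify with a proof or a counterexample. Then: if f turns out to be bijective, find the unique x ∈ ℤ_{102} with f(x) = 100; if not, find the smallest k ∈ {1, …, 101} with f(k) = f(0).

56

Suppose f(a) = f(b) in ℤ_{102}. Then 19a + 56 ≡ 19b + 56 (mod 102), thus 19(a − b) ≡ 0 (mod 102).
Since gcd(19, 102) = 1, 19 is invertible modulo 102, so a − b ≡ 0 (mod 102), i.e. a = b.
We now compute 19⁻¹ mod 102 explicitly. Euclid's algorithm: 102 = 5·19 + 7, 19 = 2·7 + 5, 7 = 1·5 + 2, 5 = 2·2 + 1; back-substituting gives 1 = 43·19 − 8·102, so 19⁻¹ ≡ 43 (mod 102).
For any y ∈ ℤ_{102}, x = 43(y − 56) mod 102 satisfies f(x) = 19·43(y − 56) + 56 ≡ y (since 19·43 ≡ 1 mod 102). So every y has a preimage.
Thus f is bijective.
Since f is bijective, we compute f⁻¹(100): solve 19x + 56 ≡ 100 (mod 102), i.e. 19x ≡ 44 (mod 102).
Multiplying by 19⁻¹ = 43 gives x ≡ 43·44 = 1892 = 18·102 + 56 ≡ 56 (mod 102).
Check: f(56) = 19·56 + 56 = 1120 = 10·102 + 100 ≡ 100 (mod 102).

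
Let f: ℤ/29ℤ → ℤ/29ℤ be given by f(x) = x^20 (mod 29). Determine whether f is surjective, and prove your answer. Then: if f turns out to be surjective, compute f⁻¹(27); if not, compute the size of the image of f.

f(2): Repeated squaring mod 29: 2^1 ≡ 2, 2^2 ≡ 2² = 4, 2^4 ≡ 4² = 16, 2^8 ≡ 16² = 256 ≡ 24, 2^16 ≡ 24² = 576 ≡ 25. Since 20 = 16 + 4, 2^20 ≡ 25·16: 25·16 = 400 ≡ 23. So 2^20 ≡ 23 (mod 29).
f(5): Repeated squaring mod 29: 5^1 ≡ 5, 5^2 ≡ 5² = 25, 5^4 ≡ 25² = 625 ≡ 16, 5^8 ≡ 16² = 256 ≡ 24, 5^16 ≡ 24² = 576 ≡ 25. Since 20 = 16 + 4, 5^20 ≡ 25·16: 25·16 = 400 ≡ 23. So 5^20 ≡ 23 (mod 29).
So f(2) = f(5) = 23 while 2 ≠ 5, thus f is not injective.
A non-injective map from the 29-element set ℤ/29ℤ to itself takes at most 28 distinct values, so it cannot be surjective. Therefore f is not surjective.
Since f is not surjective, we determine |image(f)|. Computing x^20 mod 29 for each x (by repeated squaring, reducing mod 29 at every step), the values f(0), f(1), …, f(28) are: 0, 1, 23, 25, 7, 23, 24, 25, 16, 16, 7, 20, 1, 20, 24, 24, 20, 1, 20, 7, 16, 16, 25, 24, 23, 7, 25, 23, 1.
The distinct values are {0, 1, 7, 16, 20, 23, 24, 25}; there are 8 of them.

8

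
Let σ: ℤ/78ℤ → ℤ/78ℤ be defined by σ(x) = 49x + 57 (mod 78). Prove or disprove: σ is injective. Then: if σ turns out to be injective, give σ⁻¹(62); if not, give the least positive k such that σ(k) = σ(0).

59

Recall that σ is injective if σ(a) = σ(b) implies a = b.
Suppose σ(a) = σ(b) in ℤ/78ℤ. Then 49a + 57 ≡ 49b + 57 (mod 78), so 49(a − b) ≡ 0 (mod 78).
Since gcd(49, 78) = 1, 49 is invertible modulo 78, therefore a − b ≡ 0 (mod 78), i.e. a = b.
Therefore σ is injective.
We now compute 49⁻¹ mod 78 explicitly. Euclid's algorithm: 78 = 1·49 + 29, 49 = 1·29 + 20, 29 = 1·20 + 9, 20 = 2·9 + 2, 9 = 4·2 + 1; back-substituting gives 1 = 43·49 − 27·78, so 49⁻¹ ≡ 43 (mod 78).
Since σ is injective, we compute σ⁻¹(62): solve 49x + 57 ≡ 62 (mod 78), i.e. 49x ≡ 5 (mod 78).
Multiplying by 49⁻¹ = 43 gives x ≡ 43·5 = 215 = 2·78 + 59 ≡ 59 (mod 78).
Check: σ(59) = 49·59 + 57 = 2948 = 37·78 + 62 ≡ 62 (mod 78).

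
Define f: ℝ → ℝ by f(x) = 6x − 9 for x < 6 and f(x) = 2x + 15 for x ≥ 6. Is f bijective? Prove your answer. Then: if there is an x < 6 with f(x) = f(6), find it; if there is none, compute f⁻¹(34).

Both pieces are strictly increasing (slopes 6 and 2), so each is injective on its own interval.
The left piece maps (−∞, 6) onto (−∞, 27); the right piece maps [6, ∞) onto [27, ∞).
Since 27 = 27, the images partition ℝ: f is injective and surjective, hence bijective.
Because the two images are disjoint, no x < 6 has f(x) = f(6), so we compute f⁻¹(34): 34 lies in [27, ∞), so solve 2x + 15 = 34: x = (34 − 15)/2 = 19/2.

19/2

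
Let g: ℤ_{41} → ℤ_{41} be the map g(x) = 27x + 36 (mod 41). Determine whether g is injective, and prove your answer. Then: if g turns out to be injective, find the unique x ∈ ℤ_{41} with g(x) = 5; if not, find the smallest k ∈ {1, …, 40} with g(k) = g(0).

11

If g(a) = g(b), then 27a ≡ 27b (mod 41). Because gcd(27, 41) = 1, we may cancel 27 to get a ≡ b (mod 41).
Hence g is injective.
We now compute 27⁻¹ mod 41 explicitly. Euclid's algorithm: 41 = 1·27 + 14, 27 = 1·14 + 13, 14 = 1·13 + 1; back-substituting gives 1 = 38·27 − 25·41, so 27⁻¹ ≡ 38 (mod 41).
Since g is injective, we compute g⁻¹(5): solve 27x + 36 ≡ 5 (mod 41), i.e. 27x ≡ 10 (mod 41).
Multiplying by 27⁻¹ = 38 gives x ≡ 38·10 = 380 = 9·41 + 11 ≡ 11 (mod 41).
Check: g(11) = 27·11 + 36 = 333 = 8·41 + 5 ≡ 5 (mod 41).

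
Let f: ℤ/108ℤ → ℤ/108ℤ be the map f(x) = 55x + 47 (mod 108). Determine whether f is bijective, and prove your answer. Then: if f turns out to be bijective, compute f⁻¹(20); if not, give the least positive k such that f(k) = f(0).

27

Suppose f(s) = f(t) in ℤ/108ℤ. Then 55s + 47 ≡ 55t + 47 (mod 108), hence 55(s − t) ≡ 0 (mod 108).
Since gcd(55, 108) = 1, 55 is invertible modulo 108, therefore s − t ≡ 0 (mod 108), i.e. s = t.
We now compute 55⁻¹ mod 108 explicitly. Euclid's algorithm: 108 = 1·55 + 53, 55 = 1·53 + 2, 53 = 26·2 + 1; back-substituting gives 1 = 55·55 − 28·108, so 55⁻¹ ≡ 55 (mod 108).
For any y ∈ ℤ/108ℤ, x = 55(y − 47) mod 108 satisfies f(x) = 55·55(y − 47) + 47 ≡ y (since 55·55 ≡ 1 mod 108). So every y has a preimage.
Thus f is bijective.
Since f is bijective, we find f⁻¹(20): we need 55x ≡ 20 − 47 ≡ 81 (mod 108). Using 55⁻¹ = 55: x ≡ 55·81 = 4455 = 41·108 + 27, so x = 27.
Check: f(27) = 55·27 + 47 = 1532 = 14·108 + 20 ≡ 20 (mod 108).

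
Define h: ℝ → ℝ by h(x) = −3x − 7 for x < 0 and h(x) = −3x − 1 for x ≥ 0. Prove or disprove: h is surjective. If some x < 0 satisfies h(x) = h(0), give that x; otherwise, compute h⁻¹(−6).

-2

Both pieces are strictly decreasing (slopes −3 and −3), so each is injective on its own interval.
The left piece maps (−∞, 0) onto (−7, ∞); the right piece maps [0, ∞) onto (−∞, −1].
The union (−7, ∞) ∪ (−∞, −1] covers ℝ, so h is surjective.
For the follow-up: the images overlap, so an x < 0 with h(x) = h(0) exists. h(0) = −1; solving −3x − 7 = −1 for x < 0 gives x = (−1 + 7)/(−3) = −2.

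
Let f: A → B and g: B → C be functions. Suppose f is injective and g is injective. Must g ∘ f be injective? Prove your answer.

injective

Suppose (g ∘ f)(x_1) = (g ∘ f)(x_2), i.e. g(f(x_1)) = g(f(x_2)).
Since g is injective, f(x_1) = f(x_2). Since f is injective, x_1 = x_2. Therefore g ∘ f is injective.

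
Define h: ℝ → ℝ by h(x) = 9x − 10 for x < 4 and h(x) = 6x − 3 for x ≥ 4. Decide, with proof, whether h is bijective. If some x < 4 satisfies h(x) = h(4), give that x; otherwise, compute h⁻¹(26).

31/9

Both pieces are strictly increasing (slopes 9 and 6), so each is injective on its own interval.
The left piece maps (−∞, 4) onto (−∞, 26); the right piece maps [4, ∞) onto [21, ∞).
These images overlap. In particular h(4) = 21 (right piece), and solving 9x − 10 = 21 on the left piece gives x = 31/9 < 4.
So h(31/9) = h(4) with 31/9 ≠ 4, and h is not injective, hence not bijective. This x = 31/9 is the requested value below 4.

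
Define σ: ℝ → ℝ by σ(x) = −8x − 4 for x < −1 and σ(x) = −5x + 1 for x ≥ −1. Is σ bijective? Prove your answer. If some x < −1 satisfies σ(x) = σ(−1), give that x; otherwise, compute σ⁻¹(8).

Both pieces are strictly decreasing (slopes −8 and −5), so each is injective on its own interval.
The left piece maps (−∞, −1) onto (4, ∞); the right piece maps [−1, ∞) onto (−∞, 6].
These images overlap. In particular σ(−1) = 6 (right piece), and solving −8x − 4 = 6 on the left piece gives x = −5/4 < −1.
So σ(−5/4) = σ(−1) with −5/4 ≠ −1, and σ is not injective, hence not bijective. This x = −5/4 is the requested value below −1.

-5/4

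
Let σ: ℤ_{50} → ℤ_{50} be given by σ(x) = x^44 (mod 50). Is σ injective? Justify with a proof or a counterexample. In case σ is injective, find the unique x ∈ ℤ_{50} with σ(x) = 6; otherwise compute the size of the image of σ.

12

σ(1) = 1^44 = 1.
σ(7): Repeated squaring mod 50: 7^1 ≡ 7, 7^2 ≡ 7² = 49, 7^4 ≡ 49² = 2401 ≡ 1, 7^8 ≡ 1² = 1, 7^16 ≡ 1² = 1, 7^32 ≡ 1² = 1. Since 44 = 32 + 8 + 4, 7^44 ≡ 1·1·1: 1·1 = 1, then 1·1 = 1. So 7^44 ≡ 1 (mod 50).
So σ(1) = σ(7) = 1 while 1 ≠ 7, hence σ is not injective.
Since σ is not injective, we determine |image(σ)|. Computing x^44 mod 50 for each x (by repeated squaring, reducing mod 50 at every step), the values σ(0), σ(1), …, σ(49) are: 0, 1, 16, 31, 6, 25, 46, 1, 46, 11, 0, 41, 36, 11, 16, 25, 36, 21, 26, 21, 0, 31, 6, 41, 26, 25, 26, 41, 6, 31, 0, 21, 26, 21, 36, 25, 16, 11, 36, 41, 0, 11, 46, 1, 46, 25, 6, 31, 16, 1.
The distinct values are {0, 1, 6, 11, 16, 21, 25, 26, 31, 36, 41, 46}; there are 12 of them.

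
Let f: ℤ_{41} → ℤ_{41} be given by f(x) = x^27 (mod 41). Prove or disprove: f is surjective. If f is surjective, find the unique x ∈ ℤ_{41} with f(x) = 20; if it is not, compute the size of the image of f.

Since 41 is prime, the nonzero elements of ℤ_{41} form a cyclic group of order 40.
As gcd(27, 40) = 1, raising to the 27th power is a bijection on this group: if a^27 ≡ b^27 then (ab^{−1})^27 = 1, and the only element of order dividing gcd(27, 40) = 1 is 1, so a = b.
With f(0) = 0 this makes f injective on all of ℤ_{41}, hence bijective (finite equal-size domain and codomain). In particular f is surjective.
Since f is surjective, we find the preimage of 20. The inverse of x ↦ x^27 on (ℤ_{41})^× is x ↦ x^3, because 27·3 = 81 = 2·40 + 1 ≡ 1 (mod 40) and x^{40} = 1 for x ≠ 0 (Fermat). So f⁻¹(20) = 20^3 mod 41.
Repeated squaring mod 41: 20^1 ≡ 20, 20^2 ≡ 20² = 400 ≡ 31. Since 3 = 2 + 1, 20^3 ≡ 31·20: 31·20 = 620 ≡ 5. So 20^3 ≡ 5 (mod 41).
Hence f⁻¹(20) = 5.

5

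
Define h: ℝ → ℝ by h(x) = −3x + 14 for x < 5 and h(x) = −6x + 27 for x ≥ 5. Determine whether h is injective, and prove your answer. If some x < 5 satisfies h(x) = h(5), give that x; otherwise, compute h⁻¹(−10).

37/6

Both pieces are strictly decreasing (slopes −3 and −6), so each is injective on its own interval.
The left piece maps (−∞, 5) onto (−1, ∞); the right piece maps [5, ∞) onto (−∞, −3].
These images are disjoint, so no value is attained by both pieces. Thus h is injective.
Because the two images are disjoint, no x < 5 has h(x) = h(5), so we compute h⁻¹(−10): −10 lies in (−∞, −3], so solve −6x + 27 = −10: x = (−10 − 27)/(−6) = 37/6.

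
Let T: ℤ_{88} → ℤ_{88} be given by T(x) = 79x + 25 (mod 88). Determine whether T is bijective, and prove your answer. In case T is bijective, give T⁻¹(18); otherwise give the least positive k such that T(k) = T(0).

By definition, injectivity means: for all a, b in the domain, T(a) = T(b) implies a = b.
Suppose T(a) = T(b) in ℤ_{88}. Then 79a + 25 ≡ 79b + 25 (mod 88), therefore 79(a − b) ≡ 0 (mod 88).
Since gcd(79, 88) = 1, 79 is invertible modulo 88, thus a − b ≡ 0 (mod 88), i.e. a = b.
We now compute 79⁻¹ mod 88 explicitly. Euclid's algorithm: 88 = 1·79 + 9, 79 = 8·9 + 7, 9 = 1·7 + 2, 7 = 3·2 + 1; back-substituting gives 1 = 39·79 − 35·88, so 79⁻¹ ≡ 39 (mod 88).
For any y ∈ ℤ_{88}, x = 39(y − 25) mod 88 satisfies T(x) = 79·39(y − 25) + 25 ≡ y (since 79·39 ≡ 1 mod 88). So every y has a preimage.
Hence T is bijective.
Since T is bijective, we find T⁻¹(18): we need 79x ≡ 18 − 25 ≡ 81 (mod 88). Using 79⁻¹ = 39: x ≡ 39·81 = 3159 = 35·88 + 79, so x = 79.
Check: T(79) = 79·79 + 25 = 6266 = 71·88 + 18 ≡ 18 (mod 88).

79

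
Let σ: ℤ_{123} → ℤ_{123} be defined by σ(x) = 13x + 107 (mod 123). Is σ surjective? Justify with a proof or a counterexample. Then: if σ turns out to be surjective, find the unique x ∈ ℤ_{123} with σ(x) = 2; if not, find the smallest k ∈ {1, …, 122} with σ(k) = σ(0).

96

Since gcd(13, 123) = 1, 13 is invertible modulo 123. Euclid's algorithm: 123 = 9·13 + 6, 13 = 2·6 + 1; back-substituting gives 1 = 19·13 − 2·123, so 13⁻¹ ≡ 19 (mod 123).
For any y ∈ ℤ_{123}, x = 19(y − 107) mod 123 satisfies σ(x) = 13·19(y − 107) + 107 ≡ y (since 13·19 ≡ 1 mod 123). So every y has a preimage.
So σ is surjective.
Since σ is surjective, we find σ⁻¹(2): we need 13x ≡ 2 − 107 ≡ 18 (mod 123). Using 13⁻¹ = 19: x ≡ 19·18 = 342 = 2·123 + 96, so x = 96.
Check: σ(96) = 13·96 + 107 = 1355 = 11·123 + 2 ≡ 2 (mod 123).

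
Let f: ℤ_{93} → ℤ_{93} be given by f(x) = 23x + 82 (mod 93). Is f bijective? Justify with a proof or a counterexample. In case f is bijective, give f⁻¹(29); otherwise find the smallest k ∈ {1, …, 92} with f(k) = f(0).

26

Suppose f(u) = f(v) in ℤ_{93}. Then 23u + 82 ≡ 23v + 82 (mod 93), so 23(u − v) ≡ 0 (mod 93).
Since gcd(23, 93) = 1, 23 is invertible modulo 93, hence u − v ≡ 0 (mod 93), i.e. u = v.
We now compute 23⁻¹ mod 93 explicitly. Euclid's algorithm: 93 = 4·23 + 1; back-substituting gives 1 = 89·23 − 22·93, so 23⁻¹ ≡ 89 (mod 93).
For any y ∈ ℤ_{93}, x = 89(y − 82) mod 93 satisfies f(x) = 23·89(y − 82) + 82 ≡ y (since 23·89 ≡ 1 mod 93). So every y has a preimage.
So f is bijective.
Since f is bijective, we find f⁻¹(29): we need 23x ≡ 29 − 82 ≡ 40 (mod 93). Using 23⁻¹ = 89: x ≡ 89·40 = 3560 = 38·93 + 26, so x = 26.
Check: f(26) = 23·26 + 82 = 680 = 7·93 + 29 ≡ 29 (mod 93).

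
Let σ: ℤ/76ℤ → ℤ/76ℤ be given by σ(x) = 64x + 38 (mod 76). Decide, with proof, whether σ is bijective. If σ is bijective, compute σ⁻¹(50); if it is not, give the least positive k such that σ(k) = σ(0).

Recall: σ is injective if σ(x_1) = σ(x_2) implies x_1 = x_2.
We have gcd(64, 76) = 4 > 1. Taking x_1 = 0 and x_2 = 19: σ(0) = 38 and σ(19) = 64·19 + 38 = 1254 ≡ 38 (mod 76).
So σ(0) = σ(19) while 0 ≠ 19, therefore σ is not injective, hence not bijective.
Since σ is not bijective, we find the least positive k with σ(k) = σ(0): this means 64k ≡ 0 (mod 76), i.e. 76 ∣ 64k. Since gcd(64, 76) = 4, dividing through by 4 this holds exactly when 19 ∣ 16k, and as gcd(16, 19) = 1, exactly when 19 ∣ k.
The smallest positive such k is 19.

19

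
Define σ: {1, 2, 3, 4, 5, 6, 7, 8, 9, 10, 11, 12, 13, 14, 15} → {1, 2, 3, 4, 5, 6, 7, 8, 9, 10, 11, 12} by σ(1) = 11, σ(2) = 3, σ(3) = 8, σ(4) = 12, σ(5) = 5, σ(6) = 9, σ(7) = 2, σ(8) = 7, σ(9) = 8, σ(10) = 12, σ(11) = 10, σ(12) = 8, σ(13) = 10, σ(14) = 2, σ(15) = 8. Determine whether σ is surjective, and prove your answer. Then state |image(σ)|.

No element maps to 1, so σ is not surjective.
The image of σ is {2, 3, 5, 7, 8, 9, 10, 11, 12}, which has 9 elements.

9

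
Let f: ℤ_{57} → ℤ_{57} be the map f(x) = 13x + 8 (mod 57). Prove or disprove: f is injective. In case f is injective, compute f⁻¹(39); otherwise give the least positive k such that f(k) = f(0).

55

If f(a) = f(b), then 13a ≡ 13b (mod 57). Because gcd(13, 57) = 1, we may cancel 13 to get a ≡ b (mod 57).
Therefore f is injective.
We now compute 13⁻¹ mod 57 explicitly. Euclid's algorithm: 57 = 4·13 + 5, 13 = 2·5 + 3, 5 = 1·3 + 2, 3 = 1·2 + 1; back-substituting gives 1 = 22·13 − 5·57, so 13⁻¹ ≡ 22 (mod 57).
Since f is injective, we find f⁻¹(39): we need 13x ≡ 39 − 8 ≡ 31 (mod 57). Using 13⁻¹ = 22: x ≡ 22·31 = 682 = 11·57 + 55, so x = 55.
Check: f(55) = 13·55 + 8 = 723 = 12·57 + 39 ≡ 39 (mod 57).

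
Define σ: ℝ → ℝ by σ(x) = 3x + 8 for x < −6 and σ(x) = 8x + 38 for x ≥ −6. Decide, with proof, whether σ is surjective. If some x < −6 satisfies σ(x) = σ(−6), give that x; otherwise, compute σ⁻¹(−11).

-19/3

Both pieces are strictly increasing (slopes 3 and 8), so each is injective on its own interval.
The left piece maps (−∞, −6) onto (−∞, −10); the right piece maps [−6, ∞) onto [−10, ∞).
These images together cover ℝ, so σ is surjective.
Because the two images are disjoint, no x < −6 has σ(x) = σ(−6), so we compute σ⁻¹(−11): −11 lies in (−∞, −10), so solve 3x + 8 = −11: x = (−11 − 8)/3 = −19/3.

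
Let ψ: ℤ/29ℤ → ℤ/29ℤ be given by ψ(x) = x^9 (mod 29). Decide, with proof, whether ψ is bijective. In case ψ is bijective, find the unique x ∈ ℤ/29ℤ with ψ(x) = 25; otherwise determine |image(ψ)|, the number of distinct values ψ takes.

Since 29 is prime, the nonzero elements of ℤ/29ℤ form a cyclic group of order 28.
As gcd(9, 28) = 1, raising to the 9th power is a bijection on this group: if a^9 ≡ b^9 then (ab^{−1})^9 = 1, and the only element of order dividing gcd(9, 28) = 1 is 1, so a = b.
With ψ(0) = 0 this makes ψ injective on all of ℤ/29ℤ, hence bijective (finite equal-size domain and codomain). In particular ψ is bijective.
Since ψ is bijective, we find the preimage of 25. The inverse of x ↦ x^9 on (ℤ/29ℤ)^× is x ↦ x^25, because 9·25 = 225 = 8·28 + 1 ≡ 1 (mod 28) and x^{28} = 1 for x ≠ 0 (Fermat). So ψ⁻¹(25) = 25^25 mod 29.
Repeated squaring mod 29: 25^1 ≡ 25, 25^2 ≡ 25² = 625 ≡ 16, 25^4 ≡ 16² = 256 ≡ 24, 25^8 ≡ 24² = 576 ≡ 25, 25^16 ≡ 25² = 625 ≡ 16. Since 25 = 16 + 8 + 1, 25^25 ≡ 16·25·25: 16·25 = 400 ≡ 23, then 23·25 = 575 ≡ 24. So 25^25 ≡ 24 (mod 29).
Hence ψ⁻¹(25) = 24.

24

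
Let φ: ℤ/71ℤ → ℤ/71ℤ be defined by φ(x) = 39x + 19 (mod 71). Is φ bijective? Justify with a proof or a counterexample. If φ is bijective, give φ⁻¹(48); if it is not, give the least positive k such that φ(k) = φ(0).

Recall that φ is injective if φ(x_1) = φ(x_2) implies x_1 = x_2.
If φ(x_1) = φ(x_2), then 39x_1 ≡ 39x_2 (mod 71). Because gcd(39, 71) = 1, we may cancel 39 to get x_1 ≡ x_2 (mod 71).
We now compute 39⁻¹ mod 71 explicitly. Euclid's algorithm: 71 = 1·39 + 32, 39 = 1·32 + 7, 32 = 4·7 + 4, 7 = 1·4 + 3, 4 = 1·3 + 1; back-substituting gives 1 = 51·39 − 28·71, so 39⁻¹ ≡ 51 (mod 71).
For any y ∈ ℤ/71ℤ, x = 51(y − 19) mod 71 satisfies φ(x) = 39·51(y − 19) + 19 ≡ y (since 39·51 ≡ 1 mod 71). So every y has a preimage.
Thus φ is bijective.
Since φ is bijective, we compute φ⁻¹(48): solve 39x + 19 ≡ 48 (mod 71), i.e. 39x ≡ 29 (mod 71).
Multiplying by 39⁻¹ = 51 gives x ≡ 51·29 = 1479 = 20·71 + 59 ≡ 59 (mod 71).
Check: φ(59) = 39·59 + 19 = 2320 = 32·71 + 48 ≡ 48 (mod 71).

59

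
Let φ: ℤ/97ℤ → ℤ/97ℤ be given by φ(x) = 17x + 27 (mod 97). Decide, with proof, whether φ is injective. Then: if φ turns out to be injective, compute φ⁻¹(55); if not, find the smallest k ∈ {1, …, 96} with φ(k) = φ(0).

Suppose φ(a) = φ(b) in ℤ/97ℤ. Then 17a + 27 ≡ 17b + 27 (mod 97), thus 17(a − b) ≡ 0 (mod 97).
Since gcd(17, 97) = 1, 17 is invertible modulo 97, therefore a − b ≡ 0 (mod 97), i.e. a = b.
Thus φ is injective.
We now compute 17⁻¹ mod 97 explicitly. Euclid's algorithm: 97 = 5·17 + 12, 17 = 1·12 + 5, 12 = 2·5 + 2, 5 = 2·2 + 1; back-substituting gives 1 = 40·17 − 7·97, so 17⁻¹ ≡ 40 (mod 97).
Since φ is injective, we compute φ⁻¹(55): solve 17x + 27 ≡ 55 (mod 97), i.e. 17x ≡ 28 (mod 97).
Multiplying by 17⁻¹ = 40 gives x ≡ 40·28 = 1120 = 11·97 + 53 ≡ 53 (mod 97).
Check: φ(53) = 17·53 + 27 = 928 = 9·97 + 55 ≡ 55 (mod 97).

53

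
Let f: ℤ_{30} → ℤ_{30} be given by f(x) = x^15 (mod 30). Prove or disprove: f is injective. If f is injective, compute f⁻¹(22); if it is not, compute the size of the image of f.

28

Computing x^15 mod 30 for each x (by repeated squaring, reducing mod 30 at every step), the values f(0), f(1), …, f(29) are: 0, 1, 8, 27, 4, 5, 6, 13, 2, 9, 10, 11, 18, 7, 14, 15, 16, 23, 12, 19, 20, 21, 28, 17, 24, 25, 26, 3, 22, 29.
Every element of ℤ_{30} appears exactly once in this list, so f is a bijection, and in particular injective.
Since f is injective, we read off the preimage of 22 from the same table: f(28) = 22, so f⁻¹(22) = 28.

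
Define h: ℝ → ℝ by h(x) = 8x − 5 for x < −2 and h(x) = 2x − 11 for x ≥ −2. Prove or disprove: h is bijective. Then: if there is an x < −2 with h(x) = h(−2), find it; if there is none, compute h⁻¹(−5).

Both pieces are strictly increasing (slopes 8 and 2), so each is injective on its own interval.
The left piece maps (−∞, −2) onto (−∞, −21); the right piece maps [−2, ∞) onto [−15, ∞).
The images leave a gap (−21 has no preimage), so h is not surjective, hence not bijective.
Because the two images are disjoint, no x < −2 has h(x) = h(−2), so we compute h⁻¹(−5): −5 lies in [−15, ∞), so solve 2x − 11 = −5: x = (−5 + 11)/2 = 3.

3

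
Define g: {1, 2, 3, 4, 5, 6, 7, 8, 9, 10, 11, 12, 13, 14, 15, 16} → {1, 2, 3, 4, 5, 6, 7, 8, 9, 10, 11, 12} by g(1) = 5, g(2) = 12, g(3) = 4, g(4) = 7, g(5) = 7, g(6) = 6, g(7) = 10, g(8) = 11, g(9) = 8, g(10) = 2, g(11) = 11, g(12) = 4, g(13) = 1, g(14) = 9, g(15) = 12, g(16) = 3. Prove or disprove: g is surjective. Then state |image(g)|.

Every element of the codomain has a preimage: 1 = g(13), 2 = g(10), 3 = g(16), 4 = g(3), 5 = g(1), 6 = g(6), 7 = g(4), 8 = g(9), 9 = g(14), 10 = g(7), 11 = g(8), 12 = g(2).
So g is surjective.
The image of g is {1, 2, 3, 4, 5, 6, 7, 8, 9, 10, 11, 12}, which has 12 elements.

12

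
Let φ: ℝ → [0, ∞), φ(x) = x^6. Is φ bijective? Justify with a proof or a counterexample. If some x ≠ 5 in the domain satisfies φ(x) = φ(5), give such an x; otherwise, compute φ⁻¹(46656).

φ(5) = 15625 = (−5)^6 = φ(−5) (since 6 is even), with 5 ≠ −5. So φ is not injective, hence not bijective.
For the follow-up, such an x exists: taking x = −5 ∈ ℝ gives φ(−5) = 15625 = φ(5) with −5 ≠ 5.

-5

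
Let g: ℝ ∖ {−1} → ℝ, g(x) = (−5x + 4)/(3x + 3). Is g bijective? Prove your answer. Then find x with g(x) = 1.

1/8

If g(x) = −5/3, cross-multiplying gives 3(−5x + 4) = −5(3x + 3), which simplifies to 12 = −15 — false.  So −5/3 has no preimage and g is not surjective.
So g is not bijective.
Solving g(x) = 1: cross-multiplying gives −5x + 4 = 1(3x + 3), which rearranges to −8x = −1, so x = 1/8.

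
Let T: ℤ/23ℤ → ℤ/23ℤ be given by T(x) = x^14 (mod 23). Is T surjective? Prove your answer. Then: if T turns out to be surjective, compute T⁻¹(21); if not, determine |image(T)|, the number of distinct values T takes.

12

T(11): Repeated squaring mod 23: 11^1 ≡ 11, 11^2 ≡ 11² = 121 ≡ 6, 11^4 ≡ 6² = 36 ≡ 13, 11^8 ≡ 13² = 169 ≡ 8. Since 14 = 8 + 4 + 2, 11^14 ≡ 8·13·6: 8·13 = 104 ≡ 12, then 12·6 = 72 ≡ 3. So 11^14 ≡ 3 (mod 23).
T(12): Repeated squaring mod 23: 12^1 ≡ 12, 12^2 ≡ 12² = 144 ≡ 6, 12^4 ≡ 6² = 36 ≡ 13, 12^8 ≡ 13² = 169 ≡ 8. Since 14 = 8 + 4 + 2, 12^14 ≡ 8·13·6: 8·13 = 104 ≡ 12, then 12·6 = 72 ≡ 3. So 12^14 ≡ 3 (mod 23).
So T(11) = T(12) = 3 while 11 ≠ 12, hence T is not injective.
A non-injective map from the 23-element set ℤ/23ℤ to itself takes at most 22 distinct values, so it cannot be surjective. Thus T is not surjective.
Since T is not surjective, we determine |image(T)|. Computing x^14 mod 23 for each x (by repeated squaring, reducing mod 23 at every step), the values T(0), T(1), …, T(22) are: 0, 1, 8, 4, 18, 13, 9, 2, 6, 16, 12, 3, 3, 12, 16, 6, 2, 9, 13, 18, 4, 8, 1.
The distinct values are {0, 1, 2, 3, 4, 6, 8, 9, 12, 13, 16, 18}; there are 12 of them.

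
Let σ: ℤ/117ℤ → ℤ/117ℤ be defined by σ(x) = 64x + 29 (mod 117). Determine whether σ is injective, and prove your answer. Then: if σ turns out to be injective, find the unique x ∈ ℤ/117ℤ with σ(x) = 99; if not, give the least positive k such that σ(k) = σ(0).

Recall that σ is injective when σ(u) = σ(v) forces u = v.
If σ(u) = σ(v), then 64u ≡ 64v (mod 117). Because gcd(64, 117) = 1, we may cancel 64 to get u ≡ v (mod 117).
Thus σ is injective.
We now compute 64⁻¹ mod 117 explicitly. Euclid's algorithm: 117 = 1·64 + 53, 64 = 1·53 + 11, 53 = 4·11 + 9, 11 = 1·9 + 2, 9 = 4·2 + 1; back-substituting gives 1 = 64·64 − 35·117, so 64⁻¹ ≡ 64 (mod 117).
Since σ is injective, we compute σ⁻¹(99): solve 64x + 29 ≡ 99 (mod 117), i.e. 64x ≡ 70 (mod 117).
Multiplying by 64⁻¹ = 64 gives x ≡ 64·70 = 4480 = 38·117 + 34 ≡ 34 (mod 117).
Check: σ(34) = 64·34 + 29 = 2205 = 18·117 + 99 ≡ 99 (mod 117).

34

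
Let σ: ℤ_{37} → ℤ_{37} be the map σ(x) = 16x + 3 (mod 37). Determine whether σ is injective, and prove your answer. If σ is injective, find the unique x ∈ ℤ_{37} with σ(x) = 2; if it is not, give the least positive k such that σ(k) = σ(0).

30

Suppose σ(u) = σ(v) in ℤ_{37}. Then 16u + 3 ≡ 16v + 3 (mod 37), hence 16(u − v) ≡ 0 (mod 37).
Since gcd(16, 37) = 1, 16 is invertible modulo 37, thus u − v ≡ 0 (mod 37), i.e. u = v.
Hence σ is injective.
We now compute 16⁻¹ mod 37 explicitly. Euclid's algorithm: 37 = 2·16 + 5, 16 = 3·5 + 1; back-substituting gives 1 = 7·16 − 3·37, so 16⁻¹ ≡ 7 (mod 37).
Since σ is injective, we compute σ⁻¹(2): solve 16x + 3 ≡ 2 (mod 37), i.e. 16x ≡ 36 (mod 37).
Multiplying by 16⁻¹ = 7 gives x ≡ 7·36 = 252 = 6·37 + 30 ≡ 30 (mod 37).
Check: σ(30) = 16·30 + 3 = 483 = 13·37 + 2 ≡ 2 (mod 37).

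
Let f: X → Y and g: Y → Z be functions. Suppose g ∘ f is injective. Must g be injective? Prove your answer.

not injective

No. Take X = {1, 2}, Y = {1, 2, 3, 4, 5}, Z = {1, 2, 3, 4, 5}, f(a) = a for each a ∈ X, and g(b) = 4 if b ∈ {4, 5} else g(b) = b.
Then g ∘ f = f is injective (X ⊂ Y and f is the inclusion), but g(4) = g(5) = 4 with 4 ≠ 5, so g is not injective.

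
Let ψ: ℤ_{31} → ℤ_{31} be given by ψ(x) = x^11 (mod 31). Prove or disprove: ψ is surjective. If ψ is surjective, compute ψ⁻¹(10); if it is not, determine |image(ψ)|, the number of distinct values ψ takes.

Since 31 is prime, the nonzero elements of ℤ_{31} form a cyclic group of order 30.
As gcd(11, 30) = 1, raising to the 11th power is a bijection on this group: if a^11 ≡ b^11 then (ab^{−1})^11 = 1, and the only element of order dividing gcd(11, 30) = 1 is 1, so a = b.
With ψ(0) = 0 this makes ψ injective on all of ℤ_{31}, hence bijective (finite equal-size domain and codomain). In particular ψ is surjective.
Since ψ is surjective, we find the preimage of 10. The inverse of x ↦ x^11 on (ℤ_{31})^× is x ↦ x^11, because 11·11 = 121 = 4·30 + 1 ≡ 1 (mod 30) and x^{30} = 1 for x ≠ 0 (Fermat). So ψ⁻¹(10) = 10^11 mod 31.
Repeated squaring mod 31: 10^1 ≡ 10, 10^2 ≡ 10² = 100 ≡ 7, 10^4 ≡ 7² = 49 ≡ 18, 10^8 ≡ 18² = 324 ≡ 14. Since 11 = 8 + 2 + 1, 10^11 ≡ 14·7·10: 14·7 = 98 ≡ 5, then 5·10 = 50 ≡ 19. So 10^11 ≡ 19 (mod 31).
Hence ψ⁻¹(10) = 19.

19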